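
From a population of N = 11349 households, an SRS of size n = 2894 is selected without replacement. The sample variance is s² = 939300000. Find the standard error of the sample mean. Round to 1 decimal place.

Under SRS without replacement, Var(ȳ) = (1 − f)·s²/n with f = n/N = 2894/11349 = 0.25500044.
Var(ȳ) = (1 − 0.25500044)·939300000/2894 = 0.74499956·324568.07 = 241803.07.
SE(ȳ) = √(241803.07) = 491.7.

491.7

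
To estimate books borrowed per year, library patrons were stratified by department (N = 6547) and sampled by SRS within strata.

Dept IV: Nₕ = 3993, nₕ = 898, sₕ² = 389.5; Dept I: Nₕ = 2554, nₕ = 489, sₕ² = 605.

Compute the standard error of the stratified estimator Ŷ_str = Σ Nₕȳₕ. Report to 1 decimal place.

Var(Ŷ_str) = Σₕ Nₕ²(1 − fₕ)sₕ²/nₕ.
Dept IV: 3993²·(1 − 898/3993)·389.5/898 = 5.3603246 × 10^6.
Dept I: 2554²·(1 − 489/2554)·605/489 = 6.5251044 × 10^6.
Sum = 1.1885429 × 10^7.
SE = √(1.1885429 × 10^7) = 3447.5.

3447.5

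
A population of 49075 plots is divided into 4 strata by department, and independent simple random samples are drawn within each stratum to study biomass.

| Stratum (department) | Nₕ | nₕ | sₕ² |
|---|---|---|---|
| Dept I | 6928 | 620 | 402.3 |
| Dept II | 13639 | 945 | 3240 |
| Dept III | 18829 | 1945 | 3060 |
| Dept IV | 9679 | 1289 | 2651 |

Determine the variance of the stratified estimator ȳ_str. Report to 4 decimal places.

0.5353

Var(ȳ_str) = Σₕ Wₕ²(1 − fₕ)sₕ²/nₕ with Wₕ = Nₕ/N, N = 49075.
Dept I: Wₕ = 0.14117168; term = 0.14117168²·(1 − 0.08949192)·402.3/620 = 0.011774359.
Dept II: Wₕ = 0.27792155; term = 0.27792155²·(1 − 0.06928660)·3240/945 = 0.24647542.
Dept III: Wₕ = 0.38367804; term = 0.38367804²·(1 − 0.10329810)·3060/1945 = 0.2076748.
Dept IV: Wₕ = 0.19722873; term = 0.19722873²·(1 − 0.13317491)·2651/1289 = 0.069347154.
Sum = 0.53527173.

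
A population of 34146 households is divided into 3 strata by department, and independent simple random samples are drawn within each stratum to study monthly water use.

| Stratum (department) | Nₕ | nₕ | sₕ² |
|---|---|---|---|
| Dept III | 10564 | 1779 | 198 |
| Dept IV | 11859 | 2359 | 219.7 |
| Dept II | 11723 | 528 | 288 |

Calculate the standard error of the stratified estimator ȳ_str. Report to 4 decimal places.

0.2815

Var(ȳ_str) = Σₕ Wₕ²(1 − fₕ)sₕ²/nₕ with Wₕ = Nₕ/N, N = 34146.
Dept III: Wₕ = 0.30937738; term = 0.30937738²·(1 − 0.16840212)·198/1779 = 0.0088588986.
Dept IV: Wₕ = 0.34730276; term = 0.34730276²·(1 − 0.19892065)·219.7/2359 = 0.0089989972.
Dept II: Wₕ = 0.34331986; term = 0.34331986²·(1 − 0.04503967)·288/528 = 0.061396237.
Sum = 0.079254133.
SE = √(0.079254133) = 0.2815.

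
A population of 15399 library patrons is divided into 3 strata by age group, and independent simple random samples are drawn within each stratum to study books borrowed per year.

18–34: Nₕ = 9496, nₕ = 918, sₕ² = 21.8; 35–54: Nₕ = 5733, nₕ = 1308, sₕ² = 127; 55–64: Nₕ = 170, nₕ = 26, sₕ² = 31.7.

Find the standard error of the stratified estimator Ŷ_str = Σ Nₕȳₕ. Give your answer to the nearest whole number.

2104

Var(Ŷ_str) = Σₕ Nₕ²(1 − fₕ)sₕ²/nₕ.
18–34: 9496²·(1 − 918/9496)·21.8/918 = 1.9343745 × 10^6.
35–54: 5733²·(1 − 1308/5733)·127/1308 = 2.4631519 × 10^6.
55–64: 170²·(1 − 26/170)·31.7/26 = 29846.769.
Sum = 4.4273732 × 10^6.
SE = √(4.4273732 × 10^6) = 2104.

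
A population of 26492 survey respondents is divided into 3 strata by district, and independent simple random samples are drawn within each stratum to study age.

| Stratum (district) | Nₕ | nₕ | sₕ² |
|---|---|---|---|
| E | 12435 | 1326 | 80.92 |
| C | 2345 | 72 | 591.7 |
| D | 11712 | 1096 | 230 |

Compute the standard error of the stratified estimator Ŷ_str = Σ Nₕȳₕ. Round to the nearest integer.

8850

Var(Ŷ_str) = Σₕ Nₕ²(1 − fₕ)sₕ²/nₕ.
E: 12435²·(1 − 1326/12435)·80.92/1326 = 8.4301074 × 10^6.
C: 2345²·(1 − 72/2345)·591.7/72 = 4.3803756 × 10^7.
D: 11712²·(1 − 1096/11712)·230/1096 = 2.6092113 × 10^7.
Sum = 7.8325976 × 10^7.
SE = √(7.8325976 × 10^7) = 8850.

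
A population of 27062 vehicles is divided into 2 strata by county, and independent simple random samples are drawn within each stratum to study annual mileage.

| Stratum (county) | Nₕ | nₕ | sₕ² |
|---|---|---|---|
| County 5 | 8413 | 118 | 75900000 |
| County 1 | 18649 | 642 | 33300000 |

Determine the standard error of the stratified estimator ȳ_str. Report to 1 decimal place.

291.7

Var(ȳ_str) = Σₕ Wₕ²(1 − fₕ)sₕ²/nₕ with Wₕ = Nₕ/N, N = 27062.
County 5: Wₕ = 0.31087872; term = 0.31087872²·(1 − 0.01402591)·75900000/118 = 61292.491.
County 1: Wₕ = 0.68912128; term = 0.68912128²·(1 − 0.03442544)·33300000/642 = 23784.079.
Sum = 85076.57.
SE = √(85076.57) = 291.7.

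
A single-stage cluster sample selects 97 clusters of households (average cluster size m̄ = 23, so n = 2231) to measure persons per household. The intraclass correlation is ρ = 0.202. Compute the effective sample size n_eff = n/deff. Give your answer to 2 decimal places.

deff = 1 + (23 − 1)·0.202 = 1 + 4.444 = 5.444.
n_eff = 2231 / 5.444 = 409.81.

409.81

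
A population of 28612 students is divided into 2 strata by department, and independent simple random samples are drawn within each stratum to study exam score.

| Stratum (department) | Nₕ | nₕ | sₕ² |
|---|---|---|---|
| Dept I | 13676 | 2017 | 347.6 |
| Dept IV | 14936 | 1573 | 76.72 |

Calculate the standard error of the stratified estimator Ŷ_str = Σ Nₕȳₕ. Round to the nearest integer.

Var(Ŷ_str) = Σₕ Nₕ²(1 − fₕ)sₕ²/nₕ.
Dept I: 13676²·(1 − 2017/13676)·347.6/2017 = 2.7478579 × 10^7.
Dept IV: 14936²·(1 − 1573/14936)·76.72/1573 = 9.7346008 × 10^6.
Sum = 3.721318 × 10^7.
SE = √(3.721318 × 10^7) = 6100.

6100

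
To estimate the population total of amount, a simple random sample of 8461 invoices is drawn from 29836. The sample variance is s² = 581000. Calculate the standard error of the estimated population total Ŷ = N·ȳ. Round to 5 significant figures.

Var(Ŷ) = N²·Var(ȳ) = N²·(1 − n/N)·s²/n.
f = 8461/29836 = 0.28358359; Var(ȳ) = 0.71641641·581000/8461 = 49.194886.
Var(Ŷ) = 29836² · 49.194886 = 4.3792643 × 10^10.
SE(Ŷ) = √(4.3792643 × 10^10) = 209270.

209270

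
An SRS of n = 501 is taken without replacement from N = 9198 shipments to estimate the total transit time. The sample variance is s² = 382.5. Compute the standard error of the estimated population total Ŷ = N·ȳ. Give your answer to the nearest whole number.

7815

Var(Ŷ) = N²·Var(ȳ) = N²·(1 − n/N)·s²/n.
f = 501/9198 = 0.05446836; Var(ȳ) = 0.94553164·382.5/501 = 0.72188793.
Var(Ŷ) = 9198² · 0.72188793 = 6.1074032 × 10^7.
SE(Ŷ) = √(6.1074032 × 10^7) = 7815.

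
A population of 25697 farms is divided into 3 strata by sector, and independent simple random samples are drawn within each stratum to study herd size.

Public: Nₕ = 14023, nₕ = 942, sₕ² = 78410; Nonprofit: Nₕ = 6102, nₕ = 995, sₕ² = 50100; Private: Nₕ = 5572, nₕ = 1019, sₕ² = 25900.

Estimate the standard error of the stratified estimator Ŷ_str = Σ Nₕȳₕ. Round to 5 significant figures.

132220

Var(Ŷ_str) = Σₕ Nₕ²(1 − fₕ)sₕ²/nₕ.
Public: 14023²·(1 − 942/14023)·78410/942 = 1.5268713 × 10^10.
Nonprofit: 6102²·(1 − 995/6102)·50100/995 = 1.5691075 × 10^9.
Private: 5572²·(1 − 1019/5572)·25900/1019 = 6.4481382 × 10^8.
Sum = 1.7482634 × 10^10.
SE = √(1.7482634 × 10^10) = 132220.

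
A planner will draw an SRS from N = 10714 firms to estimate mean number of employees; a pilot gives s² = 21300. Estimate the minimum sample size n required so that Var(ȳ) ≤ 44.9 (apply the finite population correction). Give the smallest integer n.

Without fpc, n₀ = s²/D = 21300/44.9 = 474.3875.
With fpc, (1 − n/N)·s²/n ≤ D requires n ≥ n₀/(1 + n₀/N) = 474.3875/(1 + 474.3875/10714) = 454.2735.
Rounding up, n = 455.

455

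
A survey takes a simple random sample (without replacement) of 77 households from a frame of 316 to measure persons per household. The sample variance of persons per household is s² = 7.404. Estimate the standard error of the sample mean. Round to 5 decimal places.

Under SRS without replacement, Var(ȳ) = (1 − f)·s²/n with f = n/N = 77/316 = 0.24367089.
Var(ȳ) = (1 − 0.24367089)·7.404/77 = 0.75632911·0.096155844 = 0.072725464.
SE(ȳ) = √(0.072725464) = 0.26968.

0.26968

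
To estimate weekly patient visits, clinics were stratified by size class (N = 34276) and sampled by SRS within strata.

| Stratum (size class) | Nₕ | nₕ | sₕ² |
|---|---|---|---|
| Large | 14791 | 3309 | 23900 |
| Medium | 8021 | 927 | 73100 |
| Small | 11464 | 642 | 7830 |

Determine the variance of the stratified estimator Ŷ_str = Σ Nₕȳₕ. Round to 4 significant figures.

Var(Ŷ_str) = Σₕ Nₕ²(1 − fₕ)sₕ²/nₕ.
Large: 14791²·(1 − 3309/14791)·23900/3309 = 1.2266374 × 10^9.
Medium: 8021²·(1 − 927/8021)·73100/927 = 4.4870132 × 10^9.
Small: 11464²·(1 − 642/11464)·7830/642 = 1.5131098 × 10^9.
Sum = 7.2267604 × 10^9.

7.227 × 10^9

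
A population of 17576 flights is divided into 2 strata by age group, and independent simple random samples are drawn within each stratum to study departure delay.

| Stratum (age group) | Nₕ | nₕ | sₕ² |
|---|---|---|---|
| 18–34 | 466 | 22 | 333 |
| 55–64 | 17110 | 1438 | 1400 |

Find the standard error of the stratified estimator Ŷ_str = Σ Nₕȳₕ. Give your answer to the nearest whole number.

Var(Ŷ_str) = Σₕ Nₕ²(1 − fₕ)sₕ²/nₕ.
18–34: 466²·(1 − 22/466)·333/22 = 3.1317742 × 10^6.
55–64: 17110²·(1 − 1438/17110)·1400/1438 = 2.6106195 × 10^8.
Sum = 2.6419372 × 10^8.
SE = √(2.6419372 × 10^8) = 16254.

16254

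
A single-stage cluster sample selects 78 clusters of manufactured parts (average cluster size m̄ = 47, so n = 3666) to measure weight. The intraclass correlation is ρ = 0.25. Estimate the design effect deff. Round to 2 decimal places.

12.50

deff = 1 + (47 − 1)·0.25 = 1 + 11.5 = 12.5.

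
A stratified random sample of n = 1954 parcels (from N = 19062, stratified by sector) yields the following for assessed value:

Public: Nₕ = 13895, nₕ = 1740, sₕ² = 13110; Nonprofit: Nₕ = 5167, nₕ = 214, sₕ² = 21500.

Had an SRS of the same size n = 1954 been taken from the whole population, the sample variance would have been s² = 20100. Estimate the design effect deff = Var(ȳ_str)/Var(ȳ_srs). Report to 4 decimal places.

Var(ȳ_str) = Σ Wₕ²(1−fₕ)sₕ²/nₕ with Wₕ = Nₕ/19062:
  Public: (13895/19062)²·(1−1740/13895)·13110/1740 = 3.502112
  Nonprofit: (5167/19062)²·(1−214/5167)·21500/214 = 7.0761095
  → Var(ȳ_str) = 10.578222.
Var(ȳ_srs) = (1 − 1954/19062)·20100/1954 = 9.2321377.
deff = 10.578222 / 9.2321377 = 1.1458.

1.1458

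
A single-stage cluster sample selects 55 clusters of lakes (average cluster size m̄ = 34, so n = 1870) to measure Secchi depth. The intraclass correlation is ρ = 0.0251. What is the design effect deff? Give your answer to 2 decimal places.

deff = 1 + (34 − 1)·0.0251 = 1 + 0.8283 = 1.8283.

1.83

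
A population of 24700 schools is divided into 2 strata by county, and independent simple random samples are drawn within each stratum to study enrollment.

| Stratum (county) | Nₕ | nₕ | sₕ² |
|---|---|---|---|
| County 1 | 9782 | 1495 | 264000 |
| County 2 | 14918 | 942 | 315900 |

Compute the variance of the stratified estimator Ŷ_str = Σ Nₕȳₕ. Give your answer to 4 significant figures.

8.423 × 10^10

Var(Ŷ_str) = Σₕ Nₕ²(1 − fₕ)sₕ²/nₕ.
County 1: 9782²·(1 − 1495/9782)·264000/1495 = 1.4314881 × 10^10.
County 2: 14918²·(1 − 942/14918)·315900/942 = 6.9918519 × 10^10.
Sum = 8.42334 × 10^10.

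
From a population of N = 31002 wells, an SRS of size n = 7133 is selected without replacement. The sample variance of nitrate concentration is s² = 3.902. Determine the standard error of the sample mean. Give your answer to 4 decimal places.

Under SRS without replacement, Var(ȳ) = (1 − f)·s²/n with f = n/N = 7133/31002 = 0.23008193.
Var(ȳ) = (1 − 0.23008193)·3.902/7133 = 0.76991807·5.4703491 × 10^-4 = 4.2117206 × 10^-4.
SE(ȳ) = √(4.2117206 × 10^-4) = 0.0205.

0.0205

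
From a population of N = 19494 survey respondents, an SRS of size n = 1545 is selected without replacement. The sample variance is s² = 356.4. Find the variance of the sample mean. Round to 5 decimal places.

Under SRS without replacement, Var(ȳ) = (1 − f)·s²/n with f = n/N = 1545/19494 = 0.07925516.
Var(ȳ) = (1 − 0.07925516)·356.4/1545 = 0.92074484·0.23067961 = 0.21239706.

0.21240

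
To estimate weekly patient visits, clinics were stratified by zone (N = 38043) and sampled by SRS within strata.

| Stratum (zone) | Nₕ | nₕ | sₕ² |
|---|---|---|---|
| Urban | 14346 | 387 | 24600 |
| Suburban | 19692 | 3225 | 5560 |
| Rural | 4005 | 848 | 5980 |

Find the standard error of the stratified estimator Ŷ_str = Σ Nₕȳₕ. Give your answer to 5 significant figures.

Var(Ŷ_str) = Σₕ Nₕ²(1 − fₕ)sₕ²/nₕ.
Urban: 14346²·(1 − 387/14346)·24600/387 = 1.2729439 × 10^10.
Suburban: 19692²·(1 − 3225/19692)·5560/3225 = 5.5904837 × 10^8.
Rural: 4005²·(1 − 848/4005)·5980/848 = 8.916254 × 10^7.
Sum = 1.337765 × 10^10.
SE = √(1.337765 × 10^10) = 115660.

115660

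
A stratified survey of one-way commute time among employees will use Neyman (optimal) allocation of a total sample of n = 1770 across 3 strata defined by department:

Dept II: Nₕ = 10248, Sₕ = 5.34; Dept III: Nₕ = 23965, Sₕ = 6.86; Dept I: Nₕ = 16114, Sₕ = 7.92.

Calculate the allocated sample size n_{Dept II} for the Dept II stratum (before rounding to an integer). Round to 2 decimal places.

Neyman allocation: nₕ = n·NₕSₕ / Σⱼ NⱼSⱼ.
Σ NⱼSⱼ = 10248·5.34 + 23965·6.86 + 16114·7.92 = 346747.1.
n_{Dept II} = 1770·10248·5.34 / 346747.1 = 279.34.

279.34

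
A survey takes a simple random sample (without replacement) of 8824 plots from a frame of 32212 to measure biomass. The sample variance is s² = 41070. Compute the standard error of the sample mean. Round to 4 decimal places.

1.8383

Under SRS without replacement, Var(ȳ) = (1 − f)·s²/n with f = n/N = 8824/32212 = 0.27393518.
Var(ȳ) = (1 − 0.27393518)·41070/8824 = 0.72606482·4.6543518 = 3.3793611.
SE(ȳ) = √(3.3793611) = 1.8383.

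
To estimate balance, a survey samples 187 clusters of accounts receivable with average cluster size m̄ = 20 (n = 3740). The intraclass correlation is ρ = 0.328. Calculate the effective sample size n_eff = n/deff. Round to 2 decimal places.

deff = 1 + (20 − 1)·0.328 = 1 + 6.232 = 7.232.
n_eff = 3740 / 7.232 = 517.15.

517.15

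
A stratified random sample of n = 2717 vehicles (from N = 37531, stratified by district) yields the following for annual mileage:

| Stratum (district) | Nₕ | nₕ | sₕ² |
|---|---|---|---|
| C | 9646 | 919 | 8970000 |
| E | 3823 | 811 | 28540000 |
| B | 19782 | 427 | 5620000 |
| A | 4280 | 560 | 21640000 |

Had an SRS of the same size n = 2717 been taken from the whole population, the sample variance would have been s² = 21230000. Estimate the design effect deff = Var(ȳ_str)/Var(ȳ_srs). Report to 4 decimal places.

0.6740

Var(ȳ_str) = Σ Wₕ²(1−fₕ)sₕ²/nₕ with Wₕ = Nₕ/37531:
  C: (9646/37531)²·(1−919/9646)·8970000/919 = 583.32272
  E: (3823/37531)²·(1−811/3823)·28540000/811 = 287.68161
  B: (19782/37531)²·(1−427/19782)·5620000/427 = 3577.598
  A: (4280/37531)²·(1−560/4280)·21640000/560 = 436.793
  → Var(ȳ_str) = 4885.3953.
Var(ȳ_srs) = (1 − 2717/37531)·21230000/2717 = 7248.0995.
deff = 4885.3953 / 7248.0995 = 0.6740.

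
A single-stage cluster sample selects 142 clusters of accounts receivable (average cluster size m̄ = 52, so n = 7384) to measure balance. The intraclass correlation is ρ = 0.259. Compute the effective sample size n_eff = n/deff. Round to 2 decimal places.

deff = 1 + (52 − 1)·0.259 = 1 + 13.209 = 14.209.
n_eff = 7384 / 14.209 = 519.67.

519.67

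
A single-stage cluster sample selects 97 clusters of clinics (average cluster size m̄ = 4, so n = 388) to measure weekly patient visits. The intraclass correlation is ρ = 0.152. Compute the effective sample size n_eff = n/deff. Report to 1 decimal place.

266.5

deff = 1 + (4 − 1)·0.152 = 1 + 0.456 = 1.456.
n_eff = 388 / 1.456 = 266.5.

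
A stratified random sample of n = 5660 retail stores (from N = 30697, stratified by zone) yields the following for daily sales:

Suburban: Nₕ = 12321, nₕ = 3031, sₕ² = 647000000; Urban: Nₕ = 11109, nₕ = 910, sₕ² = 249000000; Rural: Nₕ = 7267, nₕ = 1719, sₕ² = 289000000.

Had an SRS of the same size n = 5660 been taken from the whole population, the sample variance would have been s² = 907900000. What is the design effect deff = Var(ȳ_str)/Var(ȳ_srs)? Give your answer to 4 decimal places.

Var(ȳ_str) = Σ Wₕ²(1−fₕ)sₕ²/nₕ with Wₕ = Nₕ/30697:
  Suburban: (12321/30697)²·(1−3031/12321)·647000000/3031 = 25929.142
  Urban: (11109/30697)²·(1−910/11109)·249000000/910 = 32900.208
  Rural: (7267/30697)²·(1−1719/7267)·289000000/1719 = 7193.193
  → Var(ȳ_str) = 66022.543.
Var(ȳ_srs) = (1 − 5660/30697)·907900000/5660 = 130830.18.
deff = 66022.543 / 130830.18 = 0.5046.

0.5046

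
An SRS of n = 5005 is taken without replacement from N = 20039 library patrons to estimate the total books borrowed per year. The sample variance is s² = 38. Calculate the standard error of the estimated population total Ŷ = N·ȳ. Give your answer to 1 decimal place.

Var(Ŷ) = N²·Var(ȳ) = N²·(1 − n/N)·s²/n.
f = 5005/20039 = 0.24976296; Var(ȳ) = 0.75023704·38/5005 = 0.0056961054.
Var(Ŷ) = 20039² · 0.0056961054 = 2.2873367 × 10^6.
SE(Ŷ) = √(2.2873367 × 10^6) = 1512.4.

1512.4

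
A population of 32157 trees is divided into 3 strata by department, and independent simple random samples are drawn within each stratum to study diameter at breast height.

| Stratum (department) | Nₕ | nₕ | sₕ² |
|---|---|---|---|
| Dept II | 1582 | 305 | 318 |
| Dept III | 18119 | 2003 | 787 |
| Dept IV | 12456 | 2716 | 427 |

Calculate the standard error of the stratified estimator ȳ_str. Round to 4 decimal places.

Var(ȳ_str) = Σₕ Wₕ²(1 − fₕ)sₕ²/nₕ with Wₕ = Nₕ/N, N = 32157.
Dept II: Wₕ = 0.04919613; term = 0.04919613²·(1 − 0.19279393)·318/305 = 0.0020369183.
Dept III: Wₕ = 0.56345430; term = 0.56345430²·(1 − 0.11054694)·787/2003 = 0.11095177.
Dept IV: Wₕ = 0.38734957; term = 0.38734957²·(1 − 0.21804753)·427/2716 = 0.018445253.
Sum = 0.13143394.
SE = √(0.13143394) = 0.3625.

0.3625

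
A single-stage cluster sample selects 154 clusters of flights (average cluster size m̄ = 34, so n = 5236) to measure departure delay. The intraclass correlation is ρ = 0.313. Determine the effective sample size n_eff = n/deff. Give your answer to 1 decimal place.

462.2

deff = 1 + (34 − 1)·0.313 = 1 + 10.329 = 11.329.
n_eff = 5236 / 11.329 = 462.2.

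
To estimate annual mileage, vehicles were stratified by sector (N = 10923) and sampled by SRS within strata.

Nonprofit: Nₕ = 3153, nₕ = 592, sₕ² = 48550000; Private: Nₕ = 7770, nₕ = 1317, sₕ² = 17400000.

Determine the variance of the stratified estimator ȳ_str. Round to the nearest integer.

11102

Var(ȳ_str) = Σₕ Wₕ²(1 − fₕ)sₕ²/nₕ with Wₕ = Nₕ/N, N = 10923.
Nonprofit: Wₕ = 0.28865696; term = 0.28865696²·(1 − 0.18775769)·48550000/592 = 5550.3096.
Private: Wₕ = 0.71134304; term = 0.71134304²·(1 − 0.16949807)·17400000/1317 = 5552.1641.
Sum = 11102.474.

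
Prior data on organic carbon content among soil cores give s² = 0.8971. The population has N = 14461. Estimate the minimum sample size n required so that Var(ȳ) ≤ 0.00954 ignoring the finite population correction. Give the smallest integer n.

95

Without fpc, n₀ = s²/D = 0.8971/0.00954 = 94.0356.
Rounding up, n = 95.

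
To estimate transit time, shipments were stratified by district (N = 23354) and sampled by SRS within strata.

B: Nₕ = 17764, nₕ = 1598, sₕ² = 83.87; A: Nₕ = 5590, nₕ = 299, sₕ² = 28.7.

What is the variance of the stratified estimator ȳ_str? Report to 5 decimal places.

Var(ȳ_str) = Σₕ Wₕ²(1 − fₕ)sₕ²/nₕ with Wₕ = Nₕ/N, N = 23354.
B: Wₕ = 0.76064058; term = 0.76064058²·(1 − 0.08995722)·83.87/1598 = 0.027634439.
A: Wₕ = 0.23935942; term = 0.23935942²·(1 − 0.05348837)·28.7/299 = 0.0052052037.
Sum = 0.032839643.

0.03284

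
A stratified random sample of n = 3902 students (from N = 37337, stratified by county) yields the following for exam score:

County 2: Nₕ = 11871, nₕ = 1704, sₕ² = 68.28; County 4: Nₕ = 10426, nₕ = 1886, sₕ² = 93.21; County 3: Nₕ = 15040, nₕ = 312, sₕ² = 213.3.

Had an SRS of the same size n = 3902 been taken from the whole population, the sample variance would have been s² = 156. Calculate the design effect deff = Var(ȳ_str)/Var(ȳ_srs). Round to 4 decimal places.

Var(ȳ_str) = Σ Wₕ²(1−fₕ)sₕ²/nₕ with Wₕ = Nₕ/37337:
  County 2: (11871/37337)²·(1−1704/11871)·68.28/1704 = 0.003469167
  County 4: (10426/37337)²·(1−1886/10426)·93.21/1886 = 0.0031565856
  County 3: (15040/37337)²·(1−312/15040)·213.3/312 = 0.10862981
  → Var(ȳ_str) = 0.11525556.
Var(ȳ_srs) = (1 − 3902/37337)·156/3902 = 0.035801337.
deff = 0.11525556 / 0.035801337 = 3.2193.

3.2193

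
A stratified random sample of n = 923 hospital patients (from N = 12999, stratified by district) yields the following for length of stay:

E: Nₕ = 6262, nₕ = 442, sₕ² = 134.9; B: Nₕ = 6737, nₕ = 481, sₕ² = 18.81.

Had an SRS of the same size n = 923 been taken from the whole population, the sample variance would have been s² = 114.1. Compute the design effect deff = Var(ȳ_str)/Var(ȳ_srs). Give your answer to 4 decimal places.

Var(ȳ_str) = Σ Wₕ²(1−fₕ)sₕ²/nₕ with Wₕ = Nₕ/12999:
  E: (6262/12999)²·(1−442/6262)·134.9/442 = 0.065827269
  B: (6737/12999)²·(1−481/6737)·18.81/481 = 0.0097540981
  → Var(ȳ_str) = 0.075581367.
Var(ȳ_srs) = (1 − 923/12999)·114.1/923 = 0.11484104.
deff = 0.075581367 / 0.11484104 = 0.6581.

0.6581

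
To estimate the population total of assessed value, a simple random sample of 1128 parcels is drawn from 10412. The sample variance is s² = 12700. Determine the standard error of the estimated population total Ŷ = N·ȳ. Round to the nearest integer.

32990

Var(Ŷ) = N²·Var(ȳ) = N²·(1 − n/N)·s²/n.
f = 1128/10412 = 0.10833653; Var(ȳ) = 0.89166347·12700/1128 = 10.039119.
Var(Ŷ) = 10412² · 10.039119 = 1.0883383 × 10^9.
SE(Ŷ) = √(1.0883383 × 10^9) = 32990.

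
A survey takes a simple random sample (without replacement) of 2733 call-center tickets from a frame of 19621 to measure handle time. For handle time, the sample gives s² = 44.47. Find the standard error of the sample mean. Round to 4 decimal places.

0.1183

Under SRS without replacement, Var(ȳ) = (1 − f)·s²/n with f = n/N = 2733/19621 = 0.13928954.
Var(ȳ) = (1 − 0.13928954)·44.47/2733 = 0.86071046·0.016271497 = 0.014005047.
SE(ȳ) = √(0.014005047) = 0.1183.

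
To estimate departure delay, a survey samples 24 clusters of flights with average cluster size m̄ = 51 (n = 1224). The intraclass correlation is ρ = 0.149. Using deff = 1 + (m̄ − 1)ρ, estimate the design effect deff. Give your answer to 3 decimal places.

deff = 1 + (51 − 1)·0.149 = 1 + 7.45 = 8.45.

8.450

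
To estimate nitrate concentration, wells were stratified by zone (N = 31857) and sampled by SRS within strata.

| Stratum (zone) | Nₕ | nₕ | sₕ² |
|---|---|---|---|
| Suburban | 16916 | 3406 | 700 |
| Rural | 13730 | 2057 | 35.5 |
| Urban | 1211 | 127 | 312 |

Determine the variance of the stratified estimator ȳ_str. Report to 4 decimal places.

0.0522

Var(ȳ_str) = Σₕ Wₕ²(1 − fₕ)sₕ²/nₕ with Wₕ = Nₕ/N, N = 31857.
Suburban: Wₕ = 0.53099790; term = 0.53099790²·(1 − 0.20134784)·700/3406 = 0.046280354.
Rural: Wₕ = 0.43098848; term = 0.43098848²·(1 − 0.14981792)·35.5/2057 = 0.0027254444.
Urban: Wₕ = 0.03801362; term = 0.03801362²·(1 − 0.10487201)·312/127 = 0.0031777121.
Sum = 0.052183511.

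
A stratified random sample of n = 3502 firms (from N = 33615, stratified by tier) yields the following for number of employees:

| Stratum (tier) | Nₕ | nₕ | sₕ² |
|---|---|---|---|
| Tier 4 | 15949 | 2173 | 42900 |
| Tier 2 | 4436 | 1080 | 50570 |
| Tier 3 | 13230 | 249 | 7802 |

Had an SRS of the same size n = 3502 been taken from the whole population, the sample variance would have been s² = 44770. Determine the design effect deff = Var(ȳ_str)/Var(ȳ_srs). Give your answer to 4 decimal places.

Var(ȳ_str) = Σ Wₕ²(1−fₕ)sₕ²/nₕ with Wₕ = Nₕ/33615:
  Tier 4: (15949/33615)²·(1−2173/15949)·42900/2173 = 3.8387332
  Tier 2: (4436/33615)²·(1−1080/4436)·50570/1080 = 0.6169024
  Tier 3: (13230/33615)²·(1−249/13230)·7802/249 = 4.762208
  → Var(ȳ_str) = 9.2178436.
Var(ȳ_srs) = (1 − 3502/33615)·44770/3502 = 11.452277.
deff = 9.2178436 / 11.452277 = 0.8049.

0.8049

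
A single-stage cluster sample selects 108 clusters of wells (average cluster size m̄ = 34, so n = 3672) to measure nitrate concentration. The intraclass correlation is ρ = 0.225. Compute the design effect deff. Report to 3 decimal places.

8.425

deff = 1 + (34 − 1)·0.225 = 1 + 7.425 = 8.425.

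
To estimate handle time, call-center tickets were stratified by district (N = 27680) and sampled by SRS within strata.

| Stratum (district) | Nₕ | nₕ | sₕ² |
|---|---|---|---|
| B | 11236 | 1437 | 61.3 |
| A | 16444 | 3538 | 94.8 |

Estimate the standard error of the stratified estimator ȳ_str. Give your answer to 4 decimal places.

Var(ȳ_str) = Σₕ Wₕ²(1 − fₕ)sₕ²/nₕ with Wₕ = Nₕ/N, N = 27680.
B: Wₕ = 0.40592486; term = 0.40592486²·(1 − 0.12789249)·61.3/1437 = 0.0061300642.
A: Wₕ = 0.59407514; term = 0.59407514²·(1 − 0.21515446)·94.8/3538 = 0.0074219405.
Sum = 0.013552005.
SE = √(0.013552005) = 0.1164.

0.1164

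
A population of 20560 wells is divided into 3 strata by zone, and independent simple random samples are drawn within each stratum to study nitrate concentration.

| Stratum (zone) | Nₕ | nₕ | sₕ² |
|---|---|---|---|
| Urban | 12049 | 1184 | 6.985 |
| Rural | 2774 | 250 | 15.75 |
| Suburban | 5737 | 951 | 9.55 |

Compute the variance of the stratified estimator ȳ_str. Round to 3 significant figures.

Var(ȳ_str) = Σₕ Wₕ²(1 − fₕ)sₕ²/nₕ with Wₕ = Nₕ/N, N = 20560.
Urban: Wₕ = 0.58604086; term = 0.58604086²·(1 − 0.09826542)·6.985/1184 = 0.0018270449.
Rural: Wₕ = 0.13492218; term = 0.13492218²·(1 − 0.09012257)·15.75/250 = 0.0010434944.
Suburban: Wₕ = 0.27903696; term = 0.27903696²·(1 − 0.16576608)·9.55/951 = 6.5228017 × 10^-4.
Sum = 0.0035228195.

0.00352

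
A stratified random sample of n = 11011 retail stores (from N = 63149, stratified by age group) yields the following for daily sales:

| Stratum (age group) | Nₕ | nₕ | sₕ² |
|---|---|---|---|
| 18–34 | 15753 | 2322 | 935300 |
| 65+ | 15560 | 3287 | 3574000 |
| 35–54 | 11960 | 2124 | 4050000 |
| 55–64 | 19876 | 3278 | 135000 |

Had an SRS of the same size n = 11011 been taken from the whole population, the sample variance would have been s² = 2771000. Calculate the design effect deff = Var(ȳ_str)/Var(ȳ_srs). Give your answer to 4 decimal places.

0.6406

Var(ȳ_str) = Σ Wₕ²(1−fₕ)sₕ²/nₕ with Wₕ = Nₕ/63149:
  18–34: (15753/63149)²·(1−2322/15753)·935300/2322 = 21.371125
  65+: (15560/63149)²·(1−3287/15560)·3574000/3287 = 52.069357
  35–54: (11960/63149)²·(1−2124/11960)·4050000/2124 = 56.249317
  55–64: (19876/63149)²·(1−3278/19876)·135000/3278 = 3.4070351
  → Var(ȳ_str) = 133.09683.
Var(ȳ_srs) = (1 − 11011/63149)·2771000/11011 = 207.77709.
deff = 133.09683 / 207.77709 = 0.6406.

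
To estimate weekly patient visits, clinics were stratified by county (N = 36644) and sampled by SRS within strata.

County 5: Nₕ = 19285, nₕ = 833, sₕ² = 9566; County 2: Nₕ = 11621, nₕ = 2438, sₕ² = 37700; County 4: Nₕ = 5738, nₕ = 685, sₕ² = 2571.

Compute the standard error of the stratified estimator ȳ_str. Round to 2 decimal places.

2.09

Var(ȳ_str) = Σₕ Wₕ²(1 − fₕ)sₕ²/nₕ with Wₕ = Nₕ/N, N = 36644.
County 5: Wₕ = 0.52627988; term = 0.52627988²·(1 − 0.04319419)·9566/833 = 3.0432856.
County 2: Wₕ = 0.31713241; term = 0.31713241²·(1 − 0.20979262)·37700/2438 = 1.228938.
County 4: Wₕ = 0.15658771; term = 0.15658771²·(1 − 0.11937957)·2571/685 = 0.081043017.
Sum = 4.3532666.
SE = √(4.3532666) = 2.09.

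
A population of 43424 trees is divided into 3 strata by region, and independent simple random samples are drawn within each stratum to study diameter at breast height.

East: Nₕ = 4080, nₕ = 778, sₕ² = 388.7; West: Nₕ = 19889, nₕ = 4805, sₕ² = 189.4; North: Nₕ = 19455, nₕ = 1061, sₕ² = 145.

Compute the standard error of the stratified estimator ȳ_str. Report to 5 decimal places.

Var(ȳ_str) = Σₕ Wₕ²(1 − fₕ)sₕ²/nₕ with Wₕ = Nₕ/N, N = 43424.
East: Wₕ = 0.09395726; term = 0.09395726²·(1 − 0.19068627)·388.7/778 = 0.0035695422.
West: Wₕ = 0.45801861; term = 0.45801861²·(1 − 0.24159083)·189.4/4805 = 0.006271283.
North: Wₕ = 0.44802413; term = 0.44802413²·(1 − 0.05453611)·145/1061 = 0.025935844.
Sum = 0.035776669.
SE = √(0.035776669) = 0.18915.

0.18915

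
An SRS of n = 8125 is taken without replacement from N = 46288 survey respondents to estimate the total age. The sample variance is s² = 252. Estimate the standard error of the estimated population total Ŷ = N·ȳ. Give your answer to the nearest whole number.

7402

Var(Ŷ) = N²·Var(ȳ) = N²·(1 − n/N)·s²/n.
f = 8125/46288 = 0.17553146; Var(ȳ) = 0.82446854·252/8125 = 0.025571209.
Var(Ŷ) = 46288² · 0.025571209 = 5.4788334 × 10^7.
SE(Ŷ) = √(5.4788334 × 10^7) = 7402.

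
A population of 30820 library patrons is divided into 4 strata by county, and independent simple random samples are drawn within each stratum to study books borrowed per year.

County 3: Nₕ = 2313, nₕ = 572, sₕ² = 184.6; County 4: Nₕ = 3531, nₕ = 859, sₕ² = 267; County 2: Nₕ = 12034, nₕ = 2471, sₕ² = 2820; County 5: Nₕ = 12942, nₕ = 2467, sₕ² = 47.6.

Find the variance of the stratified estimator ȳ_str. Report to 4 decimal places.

0.1455

Var(ȳ_str) = Σₕ Wₕ²(1 − fₕ)sₕ²/nₕ with Wₕ = Nₕ/N, N = 30820.
County 3: Wₕ = 0.07504867; term = 0.07504867²·(1 − 0.24729788)·184.6/572 = 0.0013681849.
County 4: Wₕ = 0.11456846; term = 0.11456846²·(1 − 0.24327386)·267/859 = 0.0030873581.
County 2: Wₕ = 0.39046074; term = 0.39046074²·(1 − 0.20533488)·2820/2471 = 0.13826595.
County 5: Wₕ = 0.41992213; term = 0.41992213²·(1 − 0.19061969)·47.6/2467 = 0.0027537719.
Sum = 0.14547526.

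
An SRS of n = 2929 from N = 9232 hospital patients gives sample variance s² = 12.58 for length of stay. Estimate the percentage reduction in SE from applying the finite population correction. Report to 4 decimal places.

17.3723

f = n/N = 2929/9232 = 0.31726603.
SE_no-fpc = √(s²/n) = 0.065536106; SE_fpc = √((1−f)s²/n) = 0.054150989.
Ratio = √(1−f) = 0.82627717. Reduction = 100·(1 − 0.82627717) = 17.3723%.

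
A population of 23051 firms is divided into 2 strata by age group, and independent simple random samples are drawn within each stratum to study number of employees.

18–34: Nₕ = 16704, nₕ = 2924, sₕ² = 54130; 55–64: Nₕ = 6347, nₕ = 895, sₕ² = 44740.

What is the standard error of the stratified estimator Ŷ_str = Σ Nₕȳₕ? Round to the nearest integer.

77401

Var(Ŷ_str) = Σₕ Nₕ²(1 − fₕ)sₕ²/nₕ.
18–34: 16704²·(1 − 2924/16704)·54130/2924 = 4.2611847 × 10^9.
55–64: 6347²·(1 − 895/6347)·44740/895 = 1.7298056 × 10^9.
Sum = 5.9909903 × 10^9.
SE = √(5.9909903 × 10^9) = 77401.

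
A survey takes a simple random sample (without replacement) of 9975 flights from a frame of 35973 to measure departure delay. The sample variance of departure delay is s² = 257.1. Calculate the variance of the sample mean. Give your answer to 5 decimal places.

Under SRS without replacement, Var(ȳ) = (1 − f)·s²/n with f = n/N = 9975/35973 = 0.27729130.
Var(ȳ) = (1 − 0.27729130)·257.1/9975 = 0.72270870·0.025774436 = 0.018627409.

0.01863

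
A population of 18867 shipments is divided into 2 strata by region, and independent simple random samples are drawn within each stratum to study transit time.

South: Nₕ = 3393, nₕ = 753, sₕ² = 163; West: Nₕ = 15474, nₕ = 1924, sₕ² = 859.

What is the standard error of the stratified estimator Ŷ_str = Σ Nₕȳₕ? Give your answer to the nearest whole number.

Var(Ŷ_str) = Σₕ Nₕ²(1 − fₕ)sₕ²/nₕ.
South: 3393²·(1 − 753/3393)·163/753 = 1.9390116 × 10^6.
West: 15474²·(1 − 1924/15474)·859/1924 = 9.3611668 × 10^7.
Sum = 9.555068 × 10^7.
SE = √(9.555068 × 10^7) = 9775.

9775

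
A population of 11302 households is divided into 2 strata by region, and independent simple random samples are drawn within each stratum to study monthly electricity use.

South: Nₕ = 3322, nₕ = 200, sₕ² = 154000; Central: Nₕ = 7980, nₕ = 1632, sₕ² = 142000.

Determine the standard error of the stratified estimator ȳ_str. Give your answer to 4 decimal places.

9.8501

Var(ȳ_str) = Σₕ Wₕ²(1 − fₕ)sₕ²/nₕ with Wₕ = Nₕ/N, N = 11302.
South: Wₕ = 0.29393028; term = 0.29393028²·(1 − 0.06020470)·154000/200 = 62.51909.
Central: Wₕ = 0.70606972; term = 0.70606972²·(1 − 0.20451128)·142000/1632 = 34.506221.
Sum = 97.025311.
SE = √(97.025311) = 9.8501.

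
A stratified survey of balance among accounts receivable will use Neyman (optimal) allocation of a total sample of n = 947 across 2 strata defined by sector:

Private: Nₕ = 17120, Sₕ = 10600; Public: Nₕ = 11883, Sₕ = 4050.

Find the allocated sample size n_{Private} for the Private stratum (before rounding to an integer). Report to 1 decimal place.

748.5

Neyman allocation: nₕ = n·NₕSₕ / Σⱼ NⱼSⱼ.
Σ NⱼSⱼ = 17120·10600 + 11883·4050 = 2.2959815 × 10^8.
n_{Private} = 947·17120·10600 / (2.2959815 × 10^8) = 748.5.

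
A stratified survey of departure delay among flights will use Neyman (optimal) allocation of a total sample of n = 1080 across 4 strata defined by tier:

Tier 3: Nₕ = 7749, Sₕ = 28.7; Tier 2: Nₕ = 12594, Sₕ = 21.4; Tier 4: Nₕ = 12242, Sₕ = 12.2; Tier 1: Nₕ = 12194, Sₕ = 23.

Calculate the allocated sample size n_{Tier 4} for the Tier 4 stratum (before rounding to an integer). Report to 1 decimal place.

175.0

Neyman allocation: nₕ = n·NₕSₕ / Σⱼ NⱼSⱼ.
Σ NⱼSⱼ = 7749·28.7 + 12594·21.4 + 12242·12.2 + 12194·23 = 921722.3.
n_{Tier 4} = 1080·12242·12.2 / 921722.3 = 175.0.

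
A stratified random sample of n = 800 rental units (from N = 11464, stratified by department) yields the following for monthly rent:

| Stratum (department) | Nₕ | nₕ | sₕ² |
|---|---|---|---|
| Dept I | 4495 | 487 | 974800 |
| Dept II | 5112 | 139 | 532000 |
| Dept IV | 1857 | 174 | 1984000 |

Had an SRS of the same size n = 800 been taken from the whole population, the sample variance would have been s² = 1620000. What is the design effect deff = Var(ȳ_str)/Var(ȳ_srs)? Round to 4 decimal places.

0.6826

Var(ȳ_str) = Σ Wₕ²(1−fₕ)sₕ²/nₕ with Wₕ = Nₕ/11464:
  Dept I: (4495/11464)²·(1−487/4495)·974800/487 = 274.39211
  Dept II: (5112/11464)²·(1−139/5112)·532000/139 = 740.34438
  Dept IV: (1857/11464)²·(1−174/1857)·1984000/174 = 271.15404
  → Var(ȳ_str) = 1285.8905.
Var(ȳ_srs) = (1 − 800/11464)·1620000/800 = 1883.6881.
deff = 1285.8905 / 1883.6881 = 0.6826.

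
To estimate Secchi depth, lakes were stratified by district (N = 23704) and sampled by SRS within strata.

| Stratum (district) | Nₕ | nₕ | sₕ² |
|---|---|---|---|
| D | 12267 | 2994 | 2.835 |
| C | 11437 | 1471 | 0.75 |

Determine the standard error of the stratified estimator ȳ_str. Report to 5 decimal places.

Var(ȳ_str) = Σₕ Wₕ²(1 − fₕ)sₕ²/nₕ with Wₕ = Nₕ/N, N = 23704.
D: Wₕ = 0.51750759; term = 0.51750759²·(1 − 0.24406945)·2.835/2994 = 1.9169757 × 10^-4.
C: Wₕ = 0.48249241; term = 0.48249241²·(1 − 0.12861764)·0.75/1471 = 1.0342805 × 10^-4.
Sum = 2.9512562 × 10^-4.
SE = √(2.9512562 × 10^-4) = 0.01718.

0.01718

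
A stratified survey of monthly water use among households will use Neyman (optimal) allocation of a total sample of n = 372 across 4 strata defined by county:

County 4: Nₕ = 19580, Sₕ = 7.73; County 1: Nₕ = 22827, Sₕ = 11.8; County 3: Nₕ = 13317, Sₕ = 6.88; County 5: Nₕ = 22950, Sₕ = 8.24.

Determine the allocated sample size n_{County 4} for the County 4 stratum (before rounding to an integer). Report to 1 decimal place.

Neyman allocation: nₕ = n·NₕSₕ / Σⱼ NⱼSⱼ.
Σ NⱼSⱼ = 19580·7.73 + 22827·11.8 + 13317·6.88 + 22950·8.24 = 701440.96.
n_{County 4} = 372·19580·7.73 / 701440.96 = 80.3.

80.3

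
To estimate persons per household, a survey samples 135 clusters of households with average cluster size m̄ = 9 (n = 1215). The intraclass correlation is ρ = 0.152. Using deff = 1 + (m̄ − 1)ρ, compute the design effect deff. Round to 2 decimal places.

2.22

deff = 1 + (9 − 1)·0.152 = 1 + 1.216 = 2.216.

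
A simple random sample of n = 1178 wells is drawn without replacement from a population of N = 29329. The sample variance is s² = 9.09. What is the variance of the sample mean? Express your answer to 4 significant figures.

0.007407

Under SRS without replacement, Var(ȳ) = (1 − f)·s²/n with f = n/N = 1178/29329 = 0.04016502.
Var(ȳ) = (1 − 0.04016502)·9.09/1178 = 0.95983498·0.0077164686 = 0.0074065364.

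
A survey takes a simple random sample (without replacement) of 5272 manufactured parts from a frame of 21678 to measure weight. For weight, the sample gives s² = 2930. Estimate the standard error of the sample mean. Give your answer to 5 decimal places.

Under SRS without replacement, Var(ȳ) = (1 − f)·s²/n with f = n/N = 5272/21678 = 0.24319587.
Var(ȳ) = (1 − 0.24319587)·2930/5272 = 0.75680413·0.55576631 = 0.42060624.
SE(ȳ) = √(0.42060624) = 0.64854.

0.64854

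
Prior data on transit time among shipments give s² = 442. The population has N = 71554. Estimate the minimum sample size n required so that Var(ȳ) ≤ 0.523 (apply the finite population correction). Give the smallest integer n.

836

Without fpc, n₀ = s²/D = 442/0.523 = 845.1243.
With fpc, (1 − n/N)·s²/n ≤ D requires n ≥ n₀/(1 + n₀/N) = 845.1243/(1 + 845.1243/71554) = 835.2591.
Rounding up, n = 836.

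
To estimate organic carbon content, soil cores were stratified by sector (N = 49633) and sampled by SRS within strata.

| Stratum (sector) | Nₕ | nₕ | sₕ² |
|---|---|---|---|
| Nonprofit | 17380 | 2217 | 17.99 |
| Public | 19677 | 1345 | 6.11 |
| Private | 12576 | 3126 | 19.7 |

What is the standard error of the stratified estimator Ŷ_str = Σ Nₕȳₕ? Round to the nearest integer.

2127

Var(Ŷ_str) = Σₕ Nₕ²(1 − fₕ)sₕ²/nₕ.
Nonprofit: 17380²·(1 − 2217/17380)·17.99/2217 = 2.1384563 × 10^6.
Public: 19677²·(1 − 1345/19677)·6.11/1345 = 1.6386555 × 10^6.
Private: 12576²·(1 − 3126/12576)·19.7/3126 = 748947.87.
Sum = 4.5260597 × 10^6.
SE = √(4.5260597 × 10^6) = 2127.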